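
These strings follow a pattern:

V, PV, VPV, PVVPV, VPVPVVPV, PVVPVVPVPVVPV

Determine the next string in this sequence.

From term 3 onward, concatenate the second-to-last term with the last: V·PV = VPV, PV·VPV = PVVPV, …
The next term joins VPVPVVPV and PVVPVVPVPVVPV.

VPVPVVPVPVVPVVPVPVVPV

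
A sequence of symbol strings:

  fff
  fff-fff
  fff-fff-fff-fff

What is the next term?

fff-fff-fff-fff-fff-fff-fff-fff

Each string is two copies of the previous one joined by '-'.
So the next term is two copies of fff-fff-fff-fff with '-' between the halves.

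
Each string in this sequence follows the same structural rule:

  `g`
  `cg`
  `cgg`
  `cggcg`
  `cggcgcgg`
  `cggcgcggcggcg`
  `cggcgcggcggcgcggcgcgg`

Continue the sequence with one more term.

This is a Fibonacci-style word recurrence s(k) = s(k−1)·s(k−2): e.g. cg·g = cgg.
So term 8 is cggcgcggcggcgcggcgcgg·cggcgcggcggcg.

cggcgcggcggcgcggcgcggcggcgcggcggcg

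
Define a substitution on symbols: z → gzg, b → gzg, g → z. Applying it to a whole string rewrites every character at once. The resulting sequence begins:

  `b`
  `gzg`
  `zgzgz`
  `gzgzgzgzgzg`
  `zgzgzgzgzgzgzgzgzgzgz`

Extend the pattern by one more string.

Rewriting the 21 symbols of zgzgzgzgzgzgzgzgzgzgz one by one yields gzg z gzg z gzg z gzg z gzg z gzg z gzg z gzg z gzg z gzg z gzg; concatenated:

gzgzgzgzgzgzgzgzgzgzgzgzgzgzgzgzgzgzgzgzgzg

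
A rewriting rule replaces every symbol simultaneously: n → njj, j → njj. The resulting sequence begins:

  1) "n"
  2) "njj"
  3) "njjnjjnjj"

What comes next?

njjnjjnjjnjjnjjnjjnjjnjjnjj

Rewriting each symbol of njjnjjnjj: n→njj, j→njj, j→njj, n→njj, j→njj, j→njj, n→njj, j→njj, j→njj, which concatenates to njj njj njj njj njj njj njj njj njj.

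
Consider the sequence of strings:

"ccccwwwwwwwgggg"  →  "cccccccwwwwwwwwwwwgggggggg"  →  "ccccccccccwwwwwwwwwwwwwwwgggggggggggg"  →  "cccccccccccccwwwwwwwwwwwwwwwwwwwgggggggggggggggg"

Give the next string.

The n-th term is 3n+1 c's then 4n+3 w's then 4n g's (n = 1, 2, …).
For the next term, n = 5, so the run lengths are 16, 23, 20.

ccccccccccccccccwwwwwwwwwwwwwwwwwwwwwwwgggggggggggggggggggg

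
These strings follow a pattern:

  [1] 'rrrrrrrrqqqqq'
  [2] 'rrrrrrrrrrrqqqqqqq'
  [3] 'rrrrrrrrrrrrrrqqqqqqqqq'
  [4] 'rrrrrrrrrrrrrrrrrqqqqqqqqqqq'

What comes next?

Each string has the form r^{3n+2} q^{2n+1}, where the shown terms are n = 2, 3, 4, 5.
For the next term, n = 6, so the run lengths are 20, 13.

rrrrrrrrrrrrrrrrrrrrqqqqqqqqqqqqq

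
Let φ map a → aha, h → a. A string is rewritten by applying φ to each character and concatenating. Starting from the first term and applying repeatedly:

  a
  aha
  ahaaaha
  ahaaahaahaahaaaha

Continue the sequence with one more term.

Replace each of the 17 characters of ahaaahaahaahaaaha in place — aha a aha aha aha a aha aha a aha aha a aha aha aha a aha — and concatenate.

ahaaahaahaahaaahaahaaahaahaaahaahaahaaaha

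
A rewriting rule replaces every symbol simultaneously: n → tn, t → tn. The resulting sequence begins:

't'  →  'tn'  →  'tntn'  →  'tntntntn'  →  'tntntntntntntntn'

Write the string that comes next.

Replace each of the 16 characters of tntntntntntntntn in place — tn tn tn tn tn tn tn tn tn tn tn tn tn tn tn tn — and concatenate.

tntntntntntntntntntntntntntntntn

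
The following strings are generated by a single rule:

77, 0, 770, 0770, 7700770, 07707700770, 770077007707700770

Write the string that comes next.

Each term (from the third on) is the two preceding terms concatenated in order: term 3 = 77·0 = 770.
Continuing: 07707700770 · 770077007707700770 gives term 8.

07707700770770077007707700770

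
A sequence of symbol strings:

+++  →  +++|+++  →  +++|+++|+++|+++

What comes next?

s(k+1) = s(k)·|·s(k) — each term doubles the last with '|' between the halves.
Doubling +++|+++|+++|+++ with '|' between the halves:

+++|+++|+++|+++|+++|+++|+++|+++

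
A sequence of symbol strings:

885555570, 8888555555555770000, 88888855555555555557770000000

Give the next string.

888888885555555555555555577770000000000

Each string has the form 8^{2n} 5^{4n+1} 7^{n} 0^{3n-2} (n = 1, 2, …).
At n = 4 the blocks have lengths 8, 17, 4, 10.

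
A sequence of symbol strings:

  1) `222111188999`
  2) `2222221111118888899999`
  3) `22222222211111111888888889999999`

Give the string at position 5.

2222222222222221111111111118888888888888899999999999

Each string has the form 2^{3n} 1^{2n+2} 8^{3n-1} 9^{2n+1} (n = 1, 2, …).
For term 5, n = 5, so the run lengths are 15, 12, 14, 11.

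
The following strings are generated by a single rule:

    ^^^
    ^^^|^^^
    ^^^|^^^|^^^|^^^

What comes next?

s(k+1) = s(k)·|·s(k) — each term doubles the last with '|' between the halves.
One more doubling of ^^^|^^^|^^^|^^^ gives the answer.

^^^|^^^|^^^|^^^|^^^|^^^|^^^|^^^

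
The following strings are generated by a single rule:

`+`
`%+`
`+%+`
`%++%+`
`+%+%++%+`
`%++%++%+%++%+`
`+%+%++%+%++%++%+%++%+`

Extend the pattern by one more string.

This is a Fibonacci-style word recurrence s(k) = s(k−2)·s(k−1): e.g. +·%+ = +%+.
The next term joins %++%++%+%++%+ and +%+%++%+%++%++%+%++%+.

%++%++%+%++%++%+%++%+%++%++%+%++%+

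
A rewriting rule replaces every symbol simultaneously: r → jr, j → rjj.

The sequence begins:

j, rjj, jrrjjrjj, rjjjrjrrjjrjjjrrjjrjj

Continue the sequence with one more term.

Replace each of the 21 characters of rjjjrjrrjjrjjjrrjjrjj in place — jr rjj rjj rjj jr rjj jr jr rjj rjj jr rjj rjj rjj jr jr rjj rjj jr rjj rjj — and concatenate.

jrrjjrjjrjjjrrjjjrjrrjjrjjjrrjjrjjrjjjrjrrjjrjjjrrjjrjj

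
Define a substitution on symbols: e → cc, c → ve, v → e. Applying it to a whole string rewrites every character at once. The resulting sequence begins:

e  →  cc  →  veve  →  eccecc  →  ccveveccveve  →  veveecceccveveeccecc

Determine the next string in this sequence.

φ(veveecceccveveeccecc) expands symbol-by-symbol to e cc e cc cc ve ve cc ve ve e cc e cc cc ve ve cc ve ve; joining the 20 pieces gives the next term.

ecceccccveveccveveecceccccveveccveve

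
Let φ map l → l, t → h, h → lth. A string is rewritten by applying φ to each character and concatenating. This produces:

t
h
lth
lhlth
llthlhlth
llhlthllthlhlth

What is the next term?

φ(llhlthllthlhlth) expands symbol-by-symbol to l l lth l h lth l l h lth l lth l h lth; joining the 15 pieces gives the next term.

lllthlhlthllhlthllthlhlth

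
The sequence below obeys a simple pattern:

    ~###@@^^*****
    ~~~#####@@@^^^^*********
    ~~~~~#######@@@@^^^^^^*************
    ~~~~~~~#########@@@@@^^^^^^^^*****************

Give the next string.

Reading off run lengths: ~ runs 1, 3, 5, 7; # runs 3, 5, 7, 9; @ runs 2, 3, 4, 5; ^ runs 2, 4, 6, 8; * runs 5, 9, 13, 17 — each is linear in n (n = 1, 2, …).
Setting n = 5 gives 9, 11, 6, 10, 21 characters in each block.

~~~~~~~~~###########@@@@@@^^^^^^^^^^*********************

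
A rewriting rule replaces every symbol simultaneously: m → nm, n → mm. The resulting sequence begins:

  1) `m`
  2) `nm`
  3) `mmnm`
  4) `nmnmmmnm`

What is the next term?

mmnmmmnmnmnmmmnm

Rewriting each symbol of nmnmmmnm: n→mm, m→nm, n→mm, m→nm, m→nm, m→nm, n→mm, m→nm, which concatenates to mm nm mm nm nm nm mm nm.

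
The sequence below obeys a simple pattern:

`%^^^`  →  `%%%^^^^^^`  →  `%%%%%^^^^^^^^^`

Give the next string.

%%%%%%%^^^^^^^^^^^^

Term n consists of 2n-1 %'s, followed by 3n ^'s (n = 1, 2, …).
For the next term, n = 4, so the run lengths are 7, 12.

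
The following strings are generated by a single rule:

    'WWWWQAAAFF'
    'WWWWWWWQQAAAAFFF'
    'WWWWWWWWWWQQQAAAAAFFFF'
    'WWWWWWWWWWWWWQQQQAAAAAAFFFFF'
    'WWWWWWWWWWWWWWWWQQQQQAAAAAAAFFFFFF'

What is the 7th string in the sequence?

Reading off run lengths: W runs 4, 7, 10, 13, 16; Q runs 1, 2, 3, 4, 5; A runs 3, 4, 5, 6, 7; F runs 2, 3, 4, 5, 6 — each is linear in n (n = 1, 2, …).
For term 7, n = 7, so the run lengths are 22, 7, 9, 8.

WWWWWWWWWWWWWWWWWWWWWWQQQQQQQAAAAAAAAAFFFFFFFF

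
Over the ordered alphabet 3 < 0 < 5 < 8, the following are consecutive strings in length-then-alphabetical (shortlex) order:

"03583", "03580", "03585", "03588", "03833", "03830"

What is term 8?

03838

Stepping forward 2 times from 03830: 03830 → 03835, then the target.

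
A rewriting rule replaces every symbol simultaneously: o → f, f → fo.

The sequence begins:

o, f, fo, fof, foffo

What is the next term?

foffofof

Expanding foffo: f→fo, o→f, f→fo, f→fo, o→f. Concatenated: fo f fo fo f.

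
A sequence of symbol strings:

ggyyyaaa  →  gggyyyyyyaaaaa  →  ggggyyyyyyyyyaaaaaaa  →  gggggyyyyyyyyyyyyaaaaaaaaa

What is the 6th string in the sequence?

gggggggyyyyyyyyyyyyyyyyyyaaaaaaaaaaaaa

Reading off run lengths: g runs 2, 3, 4, 5; y runs 3, 6, 9, 12; a runs 3, 5, 7, 9 — each is linear in n (n = 1, 2, …).
For term 6, n = 6, so the run lengths are 7, 18, 13.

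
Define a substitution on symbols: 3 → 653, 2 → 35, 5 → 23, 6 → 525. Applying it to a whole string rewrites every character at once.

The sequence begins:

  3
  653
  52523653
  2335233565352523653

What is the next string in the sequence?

35653653233565365323525236532335233565352523653

Applying the rule to each of the 19 symbols of 2335233565352523653 gives the pieces 35 653 653 23 35 653 653 23 525 23 653 23 35 23 35 653 525 23 653, which concatenate to the answer.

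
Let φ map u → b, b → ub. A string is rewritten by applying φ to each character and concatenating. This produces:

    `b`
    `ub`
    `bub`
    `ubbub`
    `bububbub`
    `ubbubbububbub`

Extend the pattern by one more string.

Replace each of the 13 characters of ubbubbububbub in place — b ub ub b ub ub b ub b ub ub b ub — and concatenate.

bububbububbubbububbub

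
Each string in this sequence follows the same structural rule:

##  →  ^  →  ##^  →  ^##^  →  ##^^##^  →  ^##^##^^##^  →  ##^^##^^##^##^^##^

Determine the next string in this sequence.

^##^##^^##^##^^##^^##^##^^##^

Each term (from the third on) is the two preceding terms concatenated in order: term 3 = ##·^ = ##^.
The next term joins ^##^##^^##^ and ##^^##^^##^##^^##^.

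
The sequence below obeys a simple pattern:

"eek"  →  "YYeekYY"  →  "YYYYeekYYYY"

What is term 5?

YYYYYYYYeekYYYYYYYY

s(k+1) = YY·s(k)·YY, so each term gains YY as a prefix and YY as a suffix.
From YYYYeekYYYY, 2 further steps: YYYYeekYYYY → YYYYYYeekYYYYYY → (answer).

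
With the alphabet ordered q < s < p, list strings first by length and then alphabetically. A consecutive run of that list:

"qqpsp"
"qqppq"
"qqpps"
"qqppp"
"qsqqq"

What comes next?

qsqqs

Treat qsqqq as a base-3 numeral over the given alphabet and add one, carrying through any trailing p's.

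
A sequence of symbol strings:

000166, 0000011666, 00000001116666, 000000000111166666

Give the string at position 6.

00000000000001111116666666

Term n consists of 2n-1 0's, followed by n-1 1's, followed by n 6's, where the shown terms are n = 2, 3, 4, 5.
At n = 7 the blocks have lengths 13, 6, 7.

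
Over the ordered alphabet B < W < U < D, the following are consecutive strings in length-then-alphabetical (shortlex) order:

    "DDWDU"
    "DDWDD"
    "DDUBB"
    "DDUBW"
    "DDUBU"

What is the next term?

The successor of DDUBU increments the rightmost position that isn't already D and resets every position after it to B.

DDUBD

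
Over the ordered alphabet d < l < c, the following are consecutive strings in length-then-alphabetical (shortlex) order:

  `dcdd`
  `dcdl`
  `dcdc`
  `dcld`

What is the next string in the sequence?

Find the rightmost character of dcld below c, bump it to the next letter, and reset everything to its right to d.

dcll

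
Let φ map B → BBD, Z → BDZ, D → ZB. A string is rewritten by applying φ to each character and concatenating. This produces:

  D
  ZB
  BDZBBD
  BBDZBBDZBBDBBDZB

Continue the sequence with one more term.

Applying the rule to each of the 16 symbols of BBDZBBDZBBDBBDZB gives the pieces BBD BBD ZB BDZ BBD BBD ZB BDZ BBD BBD ZB BBD BBD ZB BDZ BBD, which concatenate to the answer.

BBDBBDZBBDZBBDBBDZBBDZBBDBBDZBBBDBBDZBBDZBBD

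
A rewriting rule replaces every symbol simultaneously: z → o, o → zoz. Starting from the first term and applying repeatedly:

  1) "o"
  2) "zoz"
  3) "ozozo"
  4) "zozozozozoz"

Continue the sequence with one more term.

Rewriting each symbol of zozozozozoz: z→o, o→zoz, z→o, o→zoz, z→o, o→zoz, z→o, o→zoz, z→o, o→zoz, z→o, which concatenates to o zoz o zoz o zoz o zoz o zoz o.

ozozozozozozozozozozo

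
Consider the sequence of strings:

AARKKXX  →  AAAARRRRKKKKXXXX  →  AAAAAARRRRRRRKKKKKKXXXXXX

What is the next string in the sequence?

The n-th term is 2n A's then 3n-2 R's then 2n K's then 2n X's (n = 1, 2, …).
For the next term, n = 4, so the run lengths are 8, 10, 8, 8.

AAAAAAAARRRRRRRRRRKKKKKKKKXXXXXXXX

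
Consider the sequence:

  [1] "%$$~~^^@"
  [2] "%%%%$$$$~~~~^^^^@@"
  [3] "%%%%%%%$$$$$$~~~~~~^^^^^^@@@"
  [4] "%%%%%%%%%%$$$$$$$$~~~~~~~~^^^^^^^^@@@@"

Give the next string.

%%%%%%%%%%%%%$$$$$$$$$$~~~~~~~~~~^^^^^^^^^^@@@@@

Term n consists of 3n-2 %'s, followed by 2n $'s, followed by 2n ~'s, followed by 2n ^'s, followed by n @'s (n = 1, 2, …).
Setting n = 5 gives 13, 10, 10, 10, 5 characters in each block.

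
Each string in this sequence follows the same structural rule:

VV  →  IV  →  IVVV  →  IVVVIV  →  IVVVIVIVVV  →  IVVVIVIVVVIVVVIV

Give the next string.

IVVVIVIVVVIVVVIVIVVVIVIVVV

Each term (from the third on) is the previous term followed by the one before it: term 3 = IV·VV = IVVV.
So term 7 is IVVVIVIVVVIVVVIV·IVVVIVIVVV.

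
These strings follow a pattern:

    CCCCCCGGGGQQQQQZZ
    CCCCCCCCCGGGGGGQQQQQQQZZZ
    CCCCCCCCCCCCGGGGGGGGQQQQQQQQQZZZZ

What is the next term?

Term n consists of 3n C's, followed by 2n G's, followed by 2n+1 Q's, followed by n Z's, where the shown terms are n = 2, 3, 4.
At n = 5 the blocks have lengths 15, 10, 11, 5.

CCCCCCCCCCCCCCCGGGGGGGGGGQQQQQQQQQQQZZZZZ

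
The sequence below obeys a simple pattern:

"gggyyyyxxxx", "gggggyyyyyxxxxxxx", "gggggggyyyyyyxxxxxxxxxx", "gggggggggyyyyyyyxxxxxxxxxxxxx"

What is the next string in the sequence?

Term n consists of 2n-1 g's, followed by n+2 y's, followed by 3n-2 x's, where the shown terms are n = 2, 3, 4, 5.
At n = 6 the blocks have lengths 11, 8, 16.

gggggggggggyyyyyyyyxxxxxxxxxxxxxxxx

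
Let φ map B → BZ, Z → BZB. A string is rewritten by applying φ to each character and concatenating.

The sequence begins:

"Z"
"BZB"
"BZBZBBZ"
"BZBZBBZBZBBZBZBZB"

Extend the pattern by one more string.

Rewriting the 17 symbols of BZBZBBZBZBBZBZBZB one by one yields BZ BZB BZ BZB BZ BZ BZB BZ BZB BZ BZ BZB BZ BZB BZ BZB BZ; concatenated:

BZBZBBZBZBBZBZBZBBZBZBBZBZBZBBZBZBBZBZBBZ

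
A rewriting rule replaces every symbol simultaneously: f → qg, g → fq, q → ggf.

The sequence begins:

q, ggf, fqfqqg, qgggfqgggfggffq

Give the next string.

φ(qgggfqgggfggffq) expands symbol-by-symbol to ggf fq fq fq qg ggf fq fq fq qg fq fq qg qg ggf; joining the 15 pieces gives the next term.

ggffqfqfqqgggffqfqfqqgfqfqqgqgggf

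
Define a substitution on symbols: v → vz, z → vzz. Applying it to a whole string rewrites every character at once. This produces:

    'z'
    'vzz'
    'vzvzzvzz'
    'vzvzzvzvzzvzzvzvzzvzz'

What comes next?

vzvzzvzvzzvzzvzvzzvzvzzvzzvzvzzvzzvzvzzvzvzzvzzvzvzzvzz

φ(vzvzzvzvzzvzzvzvzzvzz) expands symbol-by-symbol to vz vzz vz vzz vzz vz vzz vz vzz vzz vz vzz vzz vz vzz vz vzz vzz vz vzz vzz; joining the 21 pieces gives the next term.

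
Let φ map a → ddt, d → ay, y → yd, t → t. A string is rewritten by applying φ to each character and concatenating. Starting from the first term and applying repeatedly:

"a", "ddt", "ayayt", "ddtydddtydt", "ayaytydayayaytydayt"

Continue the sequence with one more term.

Rewriting the 19 symbols of ayaytydayayaytydayt one by one yields ddt yd ddt yd t yd ay ddt yd ddt yd ddt yd t yd ay ddt yd t; concatenated:

ddtydddtydtydayddtydddtydddtydtydayddtydt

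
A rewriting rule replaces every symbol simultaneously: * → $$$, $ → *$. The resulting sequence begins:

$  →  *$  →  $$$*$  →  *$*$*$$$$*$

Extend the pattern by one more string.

Apply φ to *$*$*$$$$*$ symbol by symbol: *→$$$, $→*$, *→$$$, $→*$, *→$$$, $→*$, $→*$, $→*$, $→*$, *→$$$, $→*$; joined: $$$ *$ $$$ *$ $$$ *$ *$ *$ *$ $$$ *$.

$$$*$$$$*$$$$*$*$*$*$$$$*$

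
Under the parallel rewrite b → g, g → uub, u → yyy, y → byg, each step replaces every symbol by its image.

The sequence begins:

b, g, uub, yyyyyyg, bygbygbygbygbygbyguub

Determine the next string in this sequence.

Rewriting the 21 symbols of bygbygbygbygbygbyguub one by one yields g byg uub g byg uub g byg uub g byg uub g byg uub g byg uub yyy yyy g; concatenated:

gbyguubgbyguubgbyguubgbyguubgbyguubgbyguubyyyyyyg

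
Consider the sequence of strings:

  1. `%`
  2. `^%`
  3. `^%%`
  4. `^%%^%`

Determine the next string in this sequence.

This is a Fibonacci-style word recurrence s(k) = s(k−1)·s(k−2): e.g. ^%·% = ^%%.
Continuing: ^%%^% · ^%% gives term 5.

^%%^%^%%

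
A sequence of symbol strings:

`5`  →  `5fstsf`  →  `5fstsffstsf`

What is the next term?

Each term is the previous one with fstsf appended.
One more step from 5fstsffstsf gives the answer.

5fstsffstsffstsf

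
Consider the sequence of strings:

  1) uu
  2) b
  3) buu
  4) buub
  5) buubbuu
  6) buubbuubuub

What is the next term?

buubbuubuubbuubbuu

This is a Fibonacci-style word recurrence s(k) = s(k−1)·s(k−2): e.g. b·uu = buu.
So term 7 is buubbuubuub·buubbuu.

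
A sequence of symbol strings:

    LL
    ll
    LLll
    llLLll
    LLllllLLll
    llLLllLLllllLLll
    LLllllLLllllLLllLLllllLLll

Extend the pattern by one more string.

Each term (from the third on) is the two preceding terms concatenated in order: term 3 = LL·ll = LLll.
So term 8 is llLLllLLllllLLll·LLllllLLllllLLllLLllllLLll.

llLLllLLllllLLllLLllllLLllllLLllLLllllLLll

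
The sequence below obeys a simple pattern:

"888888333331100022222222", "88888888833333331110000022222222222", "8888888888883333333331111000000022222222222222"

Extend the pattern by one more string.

Each string has the form 8^{3n} 3^{2n+1} 1^{n} 0^{2n-1} 2^{3n+2}, where the shown terms are n = 2, 3, 4.
For the next term, n = 5, so the run lengths are 15, 11, 5, 9, 17.

888888888888888333333333331111100000000022222222222222222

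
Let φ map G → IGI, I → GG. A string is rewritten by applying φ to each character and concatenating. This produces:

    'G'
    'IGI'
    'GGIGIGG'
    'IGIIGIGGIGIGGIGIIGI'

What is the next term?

GGIGIGGGGIGIGGIGIIGIGGIGIGGIGIIGIGGIGIGGGGIGIGG

Applying the rule to each of the 19 symbols of IGIIGIGGIGIGGIGIIGI gives the pieces GG IGI GG GG IGI GG IGI IGI GG IGI GG IGI IGI GG IGI GG GG IGI GG, which concatenate to the answer.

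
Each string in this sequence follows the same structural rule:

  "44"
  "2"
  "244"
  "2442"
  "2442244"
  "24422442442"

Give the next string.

Each term (from the third on) is the previous term followed by the one before it: term 3 = 2·44 = 244.
So term 7 is 24422442442·2442244.

244224424422442244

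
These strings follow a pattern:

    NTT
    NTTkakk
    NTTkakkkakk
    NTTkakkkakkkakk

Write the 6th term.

The strings grow by a fixed suffix kakk each time.
From NTTkakkkakkkakk, 2 further steps: NTTkakkkakkkakk → NTTkakkkakkkakkkakk → (answer).

NTTkakkkakkkakkkakkkakk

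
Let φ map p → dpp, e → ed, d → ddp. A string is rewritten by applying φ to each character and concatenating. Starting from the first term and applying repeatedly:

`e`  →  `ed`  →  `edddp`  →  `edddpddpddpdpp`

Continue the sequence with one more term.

Rewriting the 14 symbols of edddpddpddpdpp one by one yields ed ddp ddp ddp dpp ddp ddp dpp ddp ddp dpp ddp dpp dpp; concatenated:

edddpddpddpdppddpddpdppddpddpdppddpdppdpp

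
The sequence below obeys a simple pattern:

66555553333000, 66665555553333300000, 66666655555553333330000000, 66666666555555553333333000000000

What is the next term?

Reading off run lengths: 6 runs 2, 4, 6, 8; 5 runs 5, 6, 7, 8; 3 runs 4, 5, 6, 7; 0 runs 3, 5, 7, 9 — each is linear in n, where the shown terms are n = 2, 3, 4, 5.
For the next term, n = 6, so the run lengths are 10, 9, 8, 11.

66666666665555555553333333300000000000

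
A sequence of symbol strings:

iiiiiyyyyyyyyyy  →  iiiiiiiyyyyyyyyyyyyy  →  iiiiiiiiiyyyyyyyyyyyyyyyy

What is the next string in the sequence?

The n-th term is 2n-1 i's then 3n+1 y's, where the shown terms are n = 3, 4, 5.
At n = 6 the blocks have lengths 11, 19.

iiiiiiiiiiiyyyyyyyyyyyyyyyyyyy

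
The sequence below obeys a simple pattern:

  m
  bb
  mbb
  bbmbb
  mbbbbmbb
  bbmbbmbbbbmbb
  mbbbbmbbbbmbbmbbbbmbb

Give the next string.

This is a Fibonacci-style word recurrence s(k) = s(k−2)·s(k−1): e.g. m·bb = mbb.
The next term joins bbmbbmbbbbmbb and mbbbbmbbbbmbbmbbbbmbb.

bbmbbmbbbbmbbmbbbbmbbbbmbbmbbbbmbb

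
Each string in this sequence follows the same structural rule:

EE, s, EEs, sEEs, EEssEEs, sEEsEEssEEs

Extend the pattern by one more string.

EEssEEssEEsEEssEEs

From term 3 onward, concatenate the second-to-last term with the last: EE·s = EEs, s·EEs = sEEs, …
The next term joins EEssEEs and sEEsEEssEEs.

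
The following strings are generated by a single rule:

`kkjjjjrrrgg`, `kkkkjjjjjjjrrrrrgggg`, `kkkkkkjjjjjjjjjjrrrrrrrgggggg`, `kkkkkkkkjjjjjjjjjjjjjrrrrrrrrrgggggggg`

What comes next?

kkkkkkkkkkjjjjjjjjjjjjjjjjrrrrrrrrrrrgggggggggg

Reading off run lengths: k runs 2, 4, 6, 8; j runs 4, 7, 10, 13; r runs 3, 5, 7, 9; g runs 2, 4, 6, 8 — each is linear in n (n = 1, 2, …).
At n = 5 the blocks have lengths 10, 16, 11, 10.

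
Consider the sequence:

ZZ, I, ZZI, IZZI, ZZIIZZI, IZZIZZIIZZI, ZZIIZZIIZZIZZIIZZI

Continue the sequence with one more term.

IZZIZZIIZZIZZIIZZIIZZIZZIIZZI

This is a Fibonacci-style word recurrence s(k) = s(k−2)·s(k−1): e.g. ZZ·I = ZZI.
Continuing: IZZIZZIIZZI · ZZIIZZIIZZIZZIIZZI gives term 8.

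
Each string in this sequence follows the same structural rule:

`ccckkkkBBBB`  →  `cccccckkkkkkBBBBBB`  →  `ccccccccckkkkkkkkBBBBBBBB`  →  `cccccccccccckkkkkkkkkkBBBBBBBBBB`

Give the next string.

ccccccccccccccckkkkkkkkkkkkBBBBBBBBBBBB

Reading off run lengths: c runs 3, 6, 9, 12; k runs 4, 6, 8, 10; B runs 4, 6, 8, 10 — each is linear in n (n = 1, 2, …).
For the next term, n = 5, so the run lengths are 15, 12, 12.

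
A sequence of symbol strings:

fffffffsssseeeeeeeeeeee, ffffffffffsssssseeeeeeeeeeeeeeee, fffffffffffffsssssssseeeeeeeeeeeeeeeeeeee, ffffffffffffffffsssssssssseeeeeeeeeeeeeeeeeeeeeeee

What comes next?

fffffffffffffffffffsssssssssssseeeeeeeeeeeeeeeeeeeeeeeeeeee

Reading off run lengths: f runs 7, 10, 13, 16; s runs 4, 6, 8, 10; e runs 12, 16, 20, 24 — each is linear in n, where the shown terms are n = 3, 4, 5, 6.
For the next term, n = 7, so the run lengths are 19, 12, 28.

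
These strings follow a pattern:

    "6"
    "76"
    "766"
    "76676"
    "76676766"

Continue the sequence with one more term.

This is a Fibonacci-style word recurrence s(k) = s(k−1)·s(k−2): e.g. 76·6 = 766.
So term 6 is 76676766·76676.

7667676676676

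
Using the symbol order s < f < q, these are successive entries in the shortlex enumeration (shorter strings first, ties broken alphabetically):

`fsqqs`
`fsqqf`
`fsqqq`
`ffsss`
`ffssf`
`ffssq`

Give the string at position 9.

ffsfq

Continuing the enumeration 3 steps past ffssq: ffssq → ffsfs → ffsff → (answer).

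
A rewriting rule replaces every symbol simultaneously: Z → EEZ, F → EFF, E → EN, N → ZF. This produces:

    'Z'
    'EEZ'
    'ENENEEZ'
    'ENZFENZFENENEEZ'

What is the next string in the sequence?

ENZFEEZEFFENZFEEZEFFENZFENZFENENEEZ

Applying the rule to each of the 15 symbols of ENZFENZFENENEEZ gives the pieces EN ZF EEZ EFF EN ZF EEZ EFF EN ZF EN ZF EN EN EEZ, which concatenate to the answer.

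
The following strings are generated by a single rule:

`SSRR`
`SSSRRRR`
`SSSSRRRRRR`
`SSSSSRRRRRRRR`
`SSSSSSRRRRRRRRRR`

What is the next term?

The n-th term is n+1 S's then 2n R's (n = 1, 2, …).
At n = 6 the blocks have lengths 7, 12.

SSSSSSSRRRRRRRRRRRR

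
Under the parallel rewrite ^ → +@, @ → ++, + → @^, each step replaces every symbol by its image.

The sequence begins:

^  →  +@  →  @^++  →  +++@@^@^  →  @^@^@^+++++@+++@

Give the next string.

Applying the rule to each of the 16 symbols of @^@^@^+++++@+++@ gives the pieces ++ +@ ++ +@ ++ +@ @^ @^ @^ @^ @^ ++ @^ @^ @^ ++, which concatenate to the answer.

+++@+++@+++@@^@^@^@^@^++@^@^@^++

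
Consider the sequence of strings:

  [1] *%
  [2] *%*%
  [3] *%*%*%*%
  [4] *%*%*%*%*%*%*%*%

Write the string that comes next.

Each string is two copies of the previous one concatenated.
One more doubling of *%*%*%*%*%*%*%*% gives the answer.

*%*%*%*%*%*%*%*%*%*%*%*%*%*%*%*%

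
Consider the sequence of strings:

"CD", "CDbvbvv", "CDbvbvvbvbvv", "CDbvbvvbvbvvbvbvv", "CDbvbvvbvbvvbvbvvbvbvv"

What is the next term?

CDbvbvvbvbvvbvbvvbvbvvbvbvv

Every step adds bvbvv to the end: s(k+1) = s(k)·bvbvv.
One more step from CDbvbvvbvbvvbvbvvbvbvv gives the answer.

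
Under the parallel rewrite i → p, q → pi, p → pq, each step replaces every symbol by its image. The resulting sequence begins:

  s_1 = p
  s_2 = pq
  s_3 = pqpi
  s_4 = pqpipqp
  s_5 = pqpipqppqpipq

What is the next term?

Replace each of the 13 characters of pqpipqppqpipq in place — pq pi pq p pq pi pq pq pi pq p pq pi — and concatenate.

pqpipqppqpipqpqpipqppqpi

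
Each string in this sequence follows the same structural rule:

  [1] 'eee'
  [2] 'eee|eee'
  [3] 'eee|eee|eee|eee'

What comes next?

Every step duplicates the string with '|' between the halves.
Doubling eee|eee|eee|eee with '|' between the halves:

eee|eee|eee|eee|eee|eee|eee|eee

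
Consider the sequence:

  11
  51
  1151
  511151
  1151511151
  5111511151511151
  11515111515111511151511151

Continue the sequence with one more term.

511151115151115111515111515111511151511151

Each term (from the third on) is the two preceding terms concatenated in order: term 3 = 11·51 = 1151.
Continuing: 5111511151511151 · 11515111515111511151511151 gives term 8.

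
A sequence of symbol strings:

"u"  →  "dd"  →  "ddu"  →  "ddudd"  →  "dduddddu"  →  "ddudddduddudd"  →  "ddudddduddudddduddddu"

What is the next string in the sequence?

dduddddudduddddudddduddudddduddudd

Each term (from the third on) is the previous term followed by the one before it: term 3 = dd·u = ddu.
Continuing: ddudddduddudddduddddu · ddudddduddudd gives term 8.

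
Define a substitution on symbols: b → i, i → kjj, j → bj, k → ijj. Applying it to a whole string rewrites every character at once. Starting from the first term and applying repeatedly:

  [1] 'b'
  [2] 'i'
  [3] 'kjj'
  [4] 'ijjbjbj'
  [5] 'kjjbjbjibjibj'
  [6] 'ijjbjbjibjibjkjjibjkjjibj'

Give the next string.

kjjbjbjibjibjkjjibjkjjibjijjbjbjkjjibjijjbjbjkjjibj

Applying the rule to each of the 25 symbols of ijjbjbjibjibjkjjibjkjjibj gives the pieces kjj bj bj i bj i bj kjj i bj kjj i bj ijj bj bj kjj i bj ijj bj bj kjj i bj, which concatenate to the answer.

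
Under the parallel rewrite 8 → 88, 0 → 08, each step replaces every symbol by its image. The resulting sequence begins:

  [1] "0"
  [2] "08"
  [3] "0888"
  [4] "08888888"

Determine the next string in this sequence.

0888888888888888

Expanding 08888888: 0→08, 8→88, 8→88, 8→88, 8→88, 8→88, 8→88, 8→88. Concatenated: 08 88 88 88 88 88 88 88.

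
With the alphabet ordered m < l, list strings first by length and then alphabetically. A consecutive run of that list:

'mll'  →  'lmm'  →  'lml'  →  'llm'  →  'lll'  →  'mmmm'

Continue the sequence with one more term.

Find the rightmost character of mmmm below l, bump it to the next letter, and reset everything to its right to m.

mmml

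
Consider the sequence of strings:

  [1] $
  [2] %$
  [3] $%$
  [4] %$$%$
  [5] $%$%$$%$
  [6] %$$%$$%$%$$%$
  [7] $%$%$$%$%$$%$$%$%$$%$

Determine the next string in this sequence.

This is a Fibonacci-style word recurrence s(k) = s(k−2)·s(k−1): e.g. $·%$ = $%$.
The next term joins %$$%$$%$%$$%$ and $%$%$$%$%$$%$$%$%$$%$.

%$$%$$%$%$$%$$%$%$$%$%$$%$$%$%$$%$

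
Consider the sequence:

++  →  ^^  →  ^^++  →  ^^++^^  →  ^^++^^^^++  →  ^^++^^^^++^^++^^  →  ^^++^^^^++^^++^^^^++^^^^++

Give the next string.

From term 3 onward, concatenate the last term with the second-to-last: ^^·++ = ^^++, ^^++·^^ = ^^++^^, …
Continuing: ^^++^^^^++^^++^^^^++^^^^++ · ^^++^^^^++^^++^^ gives term 8.

^^++^^^^++^^++^^^^++^^^^++^^++^^^^++^^++^^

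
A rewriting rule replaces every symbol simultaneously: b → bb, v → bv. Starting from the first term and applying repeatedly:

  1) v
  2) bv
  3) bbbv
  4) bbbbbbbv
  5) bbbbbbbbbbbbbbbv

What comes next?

φ(bbbbbbbbbbbbbbbv) expands symbol-by-symbol to bb bb bb bb bb bb bb bb bb bb bb bb bb bb bb bv; joining the 16 pieces gives the next term.

bbbbbbbbbbbbbbbbbbbbbbbbbbbbbbbv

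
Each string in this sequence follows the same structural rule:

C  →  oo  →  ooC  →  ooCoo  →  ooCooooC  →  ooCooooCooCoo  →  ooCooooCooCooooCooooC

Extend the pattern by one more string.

Each term (from the third on) is the previous term followed by the one before it: term 3 = oo·C = ooC.
So term 8 is ooCooooCooCooooCooooC·ooCooooCooCoo.

ooCooooCooCooooCooooCooCooooCooCoo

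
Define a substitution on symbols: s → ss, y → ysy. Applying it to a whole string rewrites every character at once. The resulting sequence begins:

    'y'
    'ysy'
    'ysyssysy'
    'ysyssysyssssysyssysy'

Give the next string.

ysyssysyssssysyssysyssssssssysyssysyssssysyssysy

Applying the rule to each of the 20 symbols of ysyssysyssssysyssysy gives the pieces ysy ss ysy ss ss ysy ss ysy ss ss ss ss ysy ss ysy ss ss ysy ss ysy, which concatenate to the answer.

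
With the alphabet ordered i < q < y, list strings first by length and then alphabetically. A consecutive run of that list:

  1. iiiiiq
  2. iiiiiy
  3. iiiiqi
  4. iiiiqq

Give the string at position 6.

iiiiyi

Continuing the enumeration 2 steps past iiiiqq: iiiiqq → iiiiqy → (answer).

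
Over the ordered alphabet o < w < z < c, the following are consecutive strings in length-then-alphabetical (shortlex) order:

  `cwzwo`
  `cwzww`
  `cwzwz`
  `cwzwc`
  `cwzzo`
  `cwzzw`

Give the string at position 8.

Continuing the enumeration 2 steps past cwzzw: cwzzw → cwzzz → (answer).

cwzzc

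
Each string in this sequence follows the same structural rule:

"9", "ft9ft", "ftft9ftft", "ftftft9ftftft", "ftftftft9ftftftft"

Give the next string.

s(k+1) = ft·s(k)·ft, so each term gains ft as a prefix and ft as a suffix.
Applying this once more to ftftftft9ftftftft:

ftftftftft9ftftftftft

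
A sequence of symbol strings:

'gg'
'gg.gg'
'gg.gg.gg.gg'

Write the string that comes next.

Every step duplicates the string with '.' between the halves.
Doubling gg.gg.gg.gg with '.' between the halves:

gg.gg.gg.gg.gg.gg.gg.gg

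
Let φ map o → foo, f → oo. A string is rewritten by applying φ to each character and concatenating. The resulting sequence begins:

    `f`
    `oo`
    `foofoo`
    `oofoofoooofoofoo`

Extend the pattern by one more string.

foofoooofoofoooofoofoofoofoooofoofoooofoofoo

Applying the rule to each of the 16 symbols of oofoofoooofoofoo gives the pieces foo foo oo foo foo oo foo foo foo foo oo foo foo oo foo foo, which concatenate to the answer.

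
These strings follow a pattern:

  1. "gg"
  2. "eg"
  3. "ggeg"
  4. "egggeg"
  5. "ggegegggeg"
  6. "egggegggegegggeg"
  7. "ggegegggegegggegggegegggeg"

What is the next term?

egggegggegegggegggegegggegegggegggegegggeg

From term 3 onward, concatenate the second-to-last term with the last: gg·eg = ggeg, eg·ggeg = egggeg, …
So term 8 is egggegggegegggeg·ggegegggegegggegggegegggeg.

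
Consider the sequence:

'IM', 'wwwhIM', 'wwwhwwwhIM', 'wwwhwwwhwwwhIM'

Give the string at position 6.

wwwhwwwhwwwhwwwhwwwhIM

The strings grow by a fixed prefix wwwh each time.
From wwwhwwwhwwwhIM, 2 further steps: wwwhwwwhwwwhIM → wwwhwwwhwwwhwwwhIM → (answer).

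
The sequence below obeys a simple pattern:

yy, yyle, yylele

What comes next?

Every step adds le to the end: s(k+1) = s(k)·le.
So the next term is yylele·le.

yylelele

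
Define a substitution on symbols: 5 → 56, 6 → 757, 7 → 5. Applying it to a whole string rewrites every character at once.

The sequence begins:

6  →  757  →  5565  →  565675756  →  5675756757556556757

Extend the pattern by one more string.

Replace each of the 19 characters of 5675756757556556757 in place — 56 757 5 56 5 56 757 5 56 5 56 56 757 56 56 757 5 56 5 — and concatenate.

567575565567575565565675756567575565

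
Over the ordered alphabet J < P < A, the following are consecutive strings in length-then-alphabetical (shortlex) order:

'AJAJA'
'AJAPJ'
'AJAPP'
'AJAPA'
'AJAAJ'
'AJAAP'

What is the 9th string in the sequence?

APJJP

Stepping forward 3 times from AJAAP: AJAAP → AJAAA → APJJJ, then the target.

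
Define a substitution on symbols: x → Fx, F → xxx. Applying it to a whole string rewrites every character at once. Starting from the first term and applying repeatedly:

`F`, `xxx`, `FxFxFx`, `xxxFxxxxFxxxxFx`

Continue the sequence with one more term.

Applying the rule to each of the 15 symbols of xxxFxxxxFxxxxFx gives the pieces Fx Fx Fx xxx Fx Fx Fx Fx xxx Fx Fx Fx Fx xxx Fx, which concatenate to the answer.

FxFxFxxxxFxFxFxFxxxxFxFxFxFxxxxFx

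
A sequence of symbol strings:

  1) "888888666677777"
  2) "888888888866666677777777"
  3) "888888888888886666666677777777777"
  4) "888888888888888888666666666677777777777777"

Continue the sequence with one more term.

The n-th term is 4n-2 8's then 2n 6's then 3n-1 7's, where the shown terms are n = 2, 3, 4, 5.
Setting n = 6 gives 22, 12, 17 characters in each block.

888888888888888888888866666666666677777777777777777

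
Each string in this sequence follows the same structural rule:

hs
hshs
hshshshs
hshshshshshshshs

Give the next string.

s(k+1) = s(k)·s(k) — each term doubles the last.
One more doubling of hshshshshshshshs gives the answer.

hshshshshshshshshshshshshshshshs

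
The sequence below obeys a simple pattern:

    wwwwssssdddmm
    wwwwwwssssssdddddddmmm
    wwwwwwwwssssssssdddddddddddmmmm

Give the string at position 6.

Each string has the form w^{2n+2} s^{2n+2} d^{4n-1} m^{n+1} (n = 1, 2, …).
Setting n = 6 gives 14, 14, 23, 7 characters in each block.

wwwwwwwwwwwwwwssssssssssssssdddddddddddddddddddddddmmmmmmm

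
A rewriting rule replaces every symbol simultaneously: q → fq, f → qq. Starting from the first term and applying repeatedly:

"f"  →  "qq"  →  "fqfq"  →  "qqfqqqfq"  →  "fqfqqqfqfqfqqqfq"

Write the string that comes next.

qqfqqqfqfqfqqqfqqqfqqqfqfqfqqqfq

φ(fqfqqqfqfqfqqqfq) expands symbol-by-symbol to qq fq qq fq fq fq qq fq qq fq qq fq fq fq qq fq; joining the 16 pieces gives the next term.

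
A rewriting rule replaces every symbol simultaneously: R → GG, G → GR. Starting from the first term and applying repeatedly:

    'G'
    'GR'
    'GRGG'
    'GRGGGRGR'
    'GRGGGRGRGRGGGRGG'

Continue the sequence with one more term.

Applying the rule to each of the 16 symbols of GRGGGRGRGRGGGRGG gives the pieces GR GG GR GR GR GG GR GG GR GG GR GR GR GG GR GR, which concatenate to the answer.

GRGGGRGRGRGGGRGGGRGGGRGRGRGGGRGR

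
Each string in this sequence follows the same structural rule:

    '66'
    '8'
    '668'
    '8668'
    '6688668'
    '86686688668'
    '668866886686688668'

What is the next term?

86686688668668866886686688668

This is a Fibonacci-style word recurrence s(k) = s(k−2)·s(k−1): e.g. 66·8 = 668.
So term 8 is 86686688668·668866886686688668.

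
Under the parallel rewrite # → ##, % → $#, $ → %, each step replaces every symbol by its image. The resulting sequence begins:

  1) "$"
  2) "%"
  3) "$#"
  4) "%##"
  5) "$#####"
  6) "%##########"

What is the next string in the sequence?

Expanding %##########: %→$#, #→##, #→##, #→##, #→##, #→##, #→##, #→##, #→##, #→##, #→##. Concatenated: $# ## ## ## ## ## ## ## ## ## ##.

$#####################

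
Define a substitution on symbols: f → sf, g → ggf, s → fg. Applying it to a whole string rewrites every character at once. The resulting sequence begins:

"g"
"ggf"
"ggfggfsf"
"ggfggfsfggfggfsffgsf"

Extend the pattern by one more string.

ggfggfsfggfggfsffgsfggfggfsfggfggfsffgsfsfggffgsf

φ(ggfggfsfggfggfsffgsf) expands symbol-by-symbol to ggf ggf sf ggf ggf sf fg sf ggf ggf sf ggf ggf sf fg sf sf ggf fg sf; joining the 20 pieces gives the next term.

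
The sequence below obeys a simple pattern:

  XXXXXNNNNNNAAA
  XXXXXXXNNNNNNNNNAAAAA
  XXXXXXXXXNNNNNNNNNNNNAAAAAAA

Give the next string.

The n-th term is 2n+3 X's then 3n+3 N's then 2n+1 A's (n = 1, 2, …).
For the next term, n = 4, so the run lengths are 11, 15, 9.

XXXXXXXXXXXNNNNNNNNNNNNNNNAAAAAAAAA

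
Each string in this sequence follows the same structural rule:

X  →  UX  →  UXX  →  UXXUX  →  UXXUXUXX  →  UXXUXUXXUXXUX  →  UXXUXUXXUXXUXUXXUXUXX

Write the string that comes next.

This is a Fibonacci-style word recurrence s(k) = s(k−1)·s(k−2): e.g. UX·X = UXX.
The next term joins UXXUXUXXUXXUXUXXUXUXX and UXXUXUXXUXXUX.

UXXUXUXXUXXUXUXXUXUXXUXXUXUXXUXXUX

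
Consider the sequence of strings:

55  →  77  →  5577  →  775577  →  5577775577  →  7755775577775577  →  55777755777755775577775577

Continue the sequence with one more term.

775577557777557755777755777755775577775577

From term 3 onward, concatenate the second-to-last term with the last: 55·77 = 5577, 77·5577 = 775577, …
The next term joins 7755775577775577 and 55777755777755775577775577.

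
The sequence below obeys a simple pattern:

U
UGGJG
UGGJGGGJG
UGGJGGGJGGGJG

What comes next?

Every step adds GGJG to the end: s(k+1) = s(k)·GGJG.
One more step from UGGJGGGJGGGJG gives the answer.

UGGJGGGJGGGJGGGJG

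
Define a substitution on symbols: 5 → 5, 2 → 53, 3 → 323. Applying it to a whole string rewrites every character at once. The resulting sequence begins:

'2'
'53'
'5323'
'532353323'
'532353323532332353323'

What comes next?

53235332353233235332353235332332353323532332353323

φ(532353323532332353323) expands symbol-by-symbol to 5 323 53 323 5 323 323 53 323 5 323 53 323 323 53 323 5 323 323 53 323; joining the 21 pieces gives the next term.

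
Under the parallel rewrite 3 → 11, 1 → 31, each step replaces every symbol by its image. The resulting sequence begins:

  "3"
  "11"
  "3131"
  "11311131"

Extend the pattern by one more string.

3131113131311131

Expanding 11311131: 1→31, 1→31, 3→11, 1→31, 1→31, 1→31, 3→11, 1→31. Concatenated: 31 31 11 31 31 31 11 31.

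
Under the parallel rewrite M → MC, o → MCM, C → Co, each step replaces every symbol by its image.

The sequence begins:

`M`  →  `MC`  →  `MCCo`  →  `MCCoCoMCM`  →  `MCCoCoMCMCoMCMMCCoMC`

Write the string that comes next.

Applying the rule to each of the 20 symbols of MCCoCoMCMCoMCMMCCoMC gives the pieces MC Co Co MCM Co MCM MC Co MC Co MCM MC Co MC MC Co Co MCM MC Co, which concatenate to the answer.

MCCoCoMCMCoMCMMCCoMCCoMCMMCCoMCMCCoCoMCMMCCo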